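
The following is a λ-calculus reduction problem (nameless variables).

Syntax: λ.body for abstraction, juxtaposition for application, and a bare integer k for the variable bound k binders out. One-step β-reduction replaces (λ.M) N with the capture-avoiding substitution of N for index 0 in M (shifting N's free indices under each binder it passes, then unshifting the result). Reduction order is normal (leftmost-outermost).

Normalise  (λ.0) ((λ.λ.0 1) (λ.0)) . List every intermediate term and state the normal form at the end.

  start: (λ.0) ((λ.λ.0 1) (λ.0))
  →1  (λ.λ.0 1) (λ.0)
  →2  λ.0 (λ.0)

Answer: normal form = λ.0 (λ.0)  (in 2 steps)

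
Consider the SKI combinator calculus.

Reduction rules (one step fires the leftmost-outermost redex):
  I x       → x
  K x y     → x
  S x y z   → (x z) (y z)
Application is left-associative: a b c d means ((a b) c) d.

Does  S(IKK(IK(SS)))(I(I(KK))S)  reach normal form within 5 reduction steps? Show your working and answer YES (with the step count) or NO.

Answer: YES — reaches normal form SKK in 5 ≤ 5 steps

Working:
  start: S(IKK(IK(SS)))(I(I(KK))S)
  →1  S(KK(IK(SS)))(I(I(KK))S)
  →2  SK(I(I(KK))S)
  →3  SK(I(KK)S)
  →4  SK(KKS)
  →5  SKK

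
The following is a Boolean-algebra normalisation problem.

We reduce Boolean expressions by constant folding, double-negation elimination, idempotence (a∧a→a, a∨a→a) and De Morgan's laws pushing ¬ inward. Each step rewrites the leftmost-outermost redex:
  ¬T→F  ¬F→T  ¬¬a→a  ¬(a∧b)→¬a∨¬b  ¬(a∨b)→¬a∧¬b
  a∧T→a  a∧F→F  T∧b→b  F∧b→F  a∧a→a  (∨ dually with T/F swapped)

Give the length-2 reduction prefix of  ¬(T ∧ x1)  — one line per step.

  start: ¬(T ∧ x1)
  →1  ¬T ∨ ¬x1
  →2  F ∨ ¬x1

Answer: after 2 steps: F ∨ ¬x1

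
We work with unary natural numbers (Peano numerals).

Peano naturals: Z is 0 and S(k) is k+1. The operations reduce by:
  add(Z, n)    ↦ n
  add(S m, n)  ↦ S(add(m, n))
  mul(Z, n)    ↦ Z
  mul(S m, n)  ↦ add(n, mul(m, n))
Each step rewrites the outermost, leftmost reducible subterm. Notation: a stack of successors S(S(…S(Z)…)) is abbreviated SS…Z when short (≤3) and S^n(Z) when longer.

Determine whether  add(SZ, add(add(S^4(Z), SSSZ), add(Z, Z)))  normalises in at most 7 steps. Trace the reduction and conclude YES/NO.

Answer: NO — after 7 steps the term is S(S(S(add(S(add(SZ, SSSZ)), add(Z, Z))))), not yet normal

Working:
  start: add(SZ, add(add(S^4(Z), SSSZ), add(Z, Z)))
  →1  S(add(Z, add(add(S^4(Z), SSSZ), add(Z, Z))))
  →2  S(add(add(S^4(Z), SSSZ), add(Z, Z)))
  →3  S(add(S(add(SSSZ, SSSZ)), add(Z, Z)))
  →4  S(S(add(add(SSSZ, SSSZ), add(Z, Z))))
  →5  S(S(add(S(add(SSZ, SSSZ)), add(Z, Z))))
  →6  S(S(S(add(add(SSZ, SSSZ), add(Z, Z)))))
  →7  S(S(S(add(S(add(SZ, SSSZ)), add(Z, Z)))))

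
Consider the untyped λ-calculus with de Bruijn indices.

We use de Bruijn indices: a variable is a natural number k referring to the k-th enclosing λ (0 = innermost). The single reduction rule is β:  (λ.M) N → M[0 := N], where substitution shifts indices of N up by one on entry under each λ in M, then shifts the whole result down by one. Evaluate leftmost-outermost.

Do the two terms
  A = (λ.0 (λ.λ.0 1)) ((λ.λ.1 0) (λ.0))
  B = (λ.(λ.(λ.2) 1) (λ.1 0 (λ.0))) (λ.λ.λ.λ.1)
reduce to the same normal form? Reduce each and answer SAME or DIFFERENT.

Answer: DIFFERENT — A ⇓ λ.λ.0 1, B ⇓ λ.λ.λ.λ.1

Working:
Term A:
  start: (λ.0 (λ.λ.0 1)) ((λ.λ.1 0) (λ.0))
  [1] (λ.λ.1 0) (λ.0) (λ.λ.0 1)
  [2] (λ.(λ.0) 0) (λ.λ.0 1)
  [3] (λ.0) (λ.λ.0 1)
  [4] λ.λ.0 1

Term B:
  start: (λ.(λ.(λ.2) 1) (λ.1 0 (λ.0))) (λ.λ.λ.λ.1)
  [1] (λ.(λ.λ.λ.λ.λ.1) (λ.λ.λ.λ.1)) (λ.(λ.λ.λ.λ.1) 0 (λ.0))
  [2] (λ.λ.λ.λ.λ.1) (λ.λ.λ.λ.1)
  [3] λ.λ.λ.λ.1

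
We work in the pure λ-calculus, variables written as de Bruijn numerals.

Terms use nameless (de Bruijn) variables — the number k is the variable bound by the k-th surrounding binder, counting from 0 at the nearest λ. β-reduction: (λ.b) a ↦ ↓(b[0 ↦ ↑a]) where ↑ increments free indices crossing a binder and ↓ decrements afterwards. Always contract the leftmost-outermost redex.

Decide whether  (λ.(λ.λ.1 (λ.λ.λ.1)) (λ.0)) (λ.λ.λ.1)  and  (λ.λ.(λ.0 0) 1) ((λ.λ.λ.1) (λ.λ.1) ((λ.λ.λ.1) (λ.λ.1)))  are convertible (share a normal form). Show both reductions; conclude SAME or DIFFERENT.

Answer: DIFFERENT — A ⇓ λ.λ.λ.λ.1, B ⇓ λ.λ.λ.1

Working:
Term A:
  start: (λ.(λ.λ.1 (λ.λ.λ.1)) (λ.0)) (λ.λ.λ.1)
  →1  (λ.λ.1 (λ.λ.λ.1)) (λ.0)
  →2  λ.(λ.0) (λ.λ.λ.1)
  →3  λ.λ.λ.λ.1

Term B:
  start: (λ.λ.(λ.0 0) 1) ((λ.λ.λ.1) (λ.λ.1) ((λ.λ.λ.1) (λ.λ.1)))
  →1  λ.(λ.0 0) ((λ.λ.λ.1) (λ.λ.1) ((λ.λ.λ.1) (λ.λ.1)))
  →2  λ.(λ.λ.λ.1) (λ.λ.1) ((λ.λ.λ.1) (λ.λ.1)) ((λ.λ.λ.1) (λ.λ.1) ((λ.λ.λ.1) (λ.λ.1)))
  →3  λ.(λ.λ.1) ((λ.λ.λ.1) (λ.λ.1)) ((λ.λ.λ.1) (λ.λ.1) ((λ.λ.λ.1) (λ.λ.1)))
  →4  λ.(λ.(λ.λ.λ.1) (λ.λ.1)) ((λ.λ.λ.1) (λ.λ.1) ((λ.λ.λ.1) (λ.λ.1)))
  →5  λ.(λ.λ.λ.1) (λ.λ.1)
  →6  λ.λ.λ.1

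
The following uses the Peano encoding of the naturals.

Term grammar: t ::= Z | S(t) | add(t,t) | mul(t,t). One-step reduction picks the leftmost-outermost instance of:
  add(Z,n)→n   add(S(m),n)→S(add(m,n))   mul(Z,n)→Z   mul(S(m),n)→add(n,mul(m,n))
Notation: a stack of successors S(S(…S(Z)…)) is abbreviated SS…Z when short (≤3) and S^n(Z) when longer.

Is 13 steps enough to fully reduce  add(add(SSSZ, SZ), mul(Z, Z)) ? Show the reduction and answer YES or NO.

Answer: YES — reaches normal form S^4(Z) in 10 ≤ 13 steps

Derivation:
  start: add(add(SSSZ, SZ), mul(Z, Z))
  step 1: add(S(add(SSZ, SZ)), mul(Z, Z))
  step 2: S(add(add(SSZ, SZ), mul(Z, Z)))
  step 3: S(add(S(add(SZ, SZ)), mul(Z, Z)))
  step 4: S(S(add(add(SZ, SZ), mul(Z, Z))))
  step 5: S(S(add(S(add(Z, SZ)), mul(Z, Z))))
  step 6: S(S(S(add(add(Z, SZ), mul(Z, Z)))))
  step 7: S(S(S(add(SZ, mul(Z, Z)))))
  step 8: S(S(S(S(add(Z, mul(Z, Z))))))
  step 9: S(S(S(S(mul(Z, Z)))))
  step 10: S^4(Z)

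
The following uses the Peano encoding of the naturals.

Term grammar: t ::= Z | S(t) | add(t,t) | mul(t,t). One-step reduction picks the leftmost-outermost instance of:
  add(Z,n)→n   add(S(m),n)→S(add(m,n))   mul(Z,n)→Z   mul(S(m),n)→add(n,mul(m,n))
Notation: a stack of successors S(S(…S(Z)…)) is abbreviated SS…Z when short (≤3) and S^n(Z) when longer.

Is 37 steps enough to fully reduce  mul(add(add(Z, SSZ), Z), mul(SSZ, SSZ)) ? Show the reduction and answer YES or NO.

Answer: YES — reaches normal form S^8(Z) in 35 ≤ 37 steps

Working:
  start: mul(add(add(Z, SSZ), Z), mul(SSZ, SSZ))
  step 1: mul(add(SSZ, Z), mul(SSZ, SSZ))
  step 2: mul(S(add(SZ, Z)), mul(SSZ, SSZ))
  step 3: add(mul(SSZ, SSZ), mul(add(SZ, Z), mul(SSZ, SSZ)))
  step 4: add(add(SSZ, mul(SZ, SSZ)), mul(add(SZ, Z), mul(SSZ, SSZ)))
  step 5: add(S(add(SZ, mul(SZ, SSZ))), mul(add(SZ, Z), mul(SSZ, SSZ)))
  step 6: S(add(add(SZ, mul(SZ, SSZ)), mul(add(SZ, Z), mul(SSZ, SSZ))))
  step 7: S(add(S(add(Z, mul(SZ, SSZ))), mul(add(SZ, Z), mul(SSZ, SSZ))))
  step 8: S(S(add(add(Z, mul(SZ, SSZ)), mul(add(SZ, Z), mul(SSZ, SSZ)))))
  step 9: S(S(add(mul(SZ, SSZ), mul(add(SZ, Z), mul(SSZ, SSZ)))))
  step 10: S(S(add(add(SSZ, mul(Z, SSZ)), mul(add(SZ, Z), mul(SSZ, SSZ)))))
  step 11: S(S(add(S(add(SZ, mul(Z, SSZ))), mul(add(SZ, Z), mul(SSZ, SSZ)))))
  step 12: S(S(S(add(add(SZ, mul(Z, SSZ)), mul(add(SZ, Z), mul(SSZ, SSZ))))))
  step 13: S(S(S(add(S(add(Z, mul(Z, SSZ))), mul(add(SZ, Z), mul(SSZ, SSZ))))))
  step 14: S(S(S(S(add(add(Z, mul(Z, SSZ)), mul(add(SZ, Z), mul(SSZ, SSZ)))))))
  step 15: S(S(S(S(add(mul(Z, SSZ), mul(add(SZ, Z), mul(SSZ, SSZ)))))))
  step 16: S(S(S(S(add(Z, mul(add(SZ, Z), mul(SSZ, SSZ)))))))
  step 17: S(S(S(S(mul(add(SZ, Z), mul(SSZ, SSZ))))))
  step 18: S(S(S(S(mul(S(add(Z, Z)), mul(SSZ, SSZ))))))
  step 19: S(S(S(S(add(mul(SSZ, SSZ), mul(add(Z, Z), mul(SSZ, SSZ)))))))
  step 20: S(S(S(S(add(add(SSZ, mul(SZ, SSZ)), mul(add(Z, Z), mul(SSZ, SSZ)))))))
  step 21: S(S(S(S(add(S(add(SZ, mul(SZ, SSZ))), mul(add(Z, Z), mul(SSZ, SSZ)))))))
  step 22: S(S(S(S(S(add(add(SZ, mul(SZ, SSZ)), mul(add(Z, Z), mul(SSZ, SSZ))))))))
  step 23: S(S(S(S(S(add(S(add(Z, mul(SZ, SSZ))), mul(add(Z, Z), mul(SSZ, SSZ))))))))
  step 24: S(S(S(S(S(S(add(add(Z, mul(SZ, SSZ)), mul(add(Z, Z), mul(SSZ, SSZ)))))))))
  step 25: S(S(S(S(S(S(add(mul(SZ, SSZ), mul(add(Z, Z), mul(SSZ, SSZ)))))))))
  step 26: S(S(S(S(S(S(add(add(SSZ, mul(Z, SSZ)), mul(add(Z, Z), mul(SSZ, SSZ)))))))))
  step 27: S(S(S(S(S(S(add(S(add(SZ, mul(Z, SSZ))), mul(add(Z, Z), mul(SSZ, SSZ)))))))))
  step 28: S(S(S(S(S(S(S(add(add(SZ, mul(Z, SSZ)), mul(add(Z, Z), mul(SSZ, SSZ))))))))))
  step 29: S(S(S(S(S(S(S(add(S(add(Z, mul(Z, SSZ))), mul(add(Z, Z), mul(SSZ, SSZ))))))))))
  step 30: S(S(S(S(S(S(S(S(add(add(Z, mul(Z, SSZ)), mul(add(Z, Z), mul(SSZ, SSZ)))))))))))
  step 31: S(S(S(S(S(S(S(S(add(mul(Z, SSZ), mul(add(Z, Z), mul(SSZ, SSZ)))))))))))
  step 32: S(S(S(S(S(S(S(S(add(Z, mul(add(Z, Z), mul(SSZ, SSZ)))))))))))
  step 33: S(S(S(S(S(S(S(S(mul(add(Z, Z), mul(SSZ, SSZ))))))))))
  step 34: S(S(S(S(S(S(S(S(mul(Z, mul(SSZ, SSZ))))))))))
  step 35: S^8(Z)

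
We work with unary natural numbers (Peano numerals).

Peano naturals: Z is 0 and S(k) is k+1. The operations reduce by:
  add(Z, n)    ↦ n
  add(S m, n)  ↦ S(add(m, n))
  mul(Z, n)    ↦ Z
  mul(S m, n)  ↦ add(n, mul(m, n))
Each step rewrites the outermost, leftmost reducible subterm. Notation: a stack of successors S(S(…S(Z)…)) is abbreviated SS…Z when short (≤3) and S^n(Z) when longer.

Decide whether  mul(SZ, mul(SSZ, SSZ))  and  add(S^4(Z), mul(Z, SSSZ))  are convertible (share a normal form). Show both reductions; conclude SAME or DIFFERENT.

Answer: SAME — A ⇓ S^4(Z), B ⇓ S^4(Z)

Working:
Term A:
  start: mul(SZ, mul(SSZ, SSZ))
  →1  add(mul(SSZ, SSZ), mul(Z, mul(SSZ, SSZ)))
  →2  add(add(SSZ, mul(SZ, SSZ)), mul(Z, mul(SSZ, SSZ)))
  →3  add(S(add(SZ, mul(SZ, SSZ))), mul(Z, mul(SSZ, SSZ)))
  →4  S(add(add(SZ, mul(SZ, SSZ)), mul(Z, mul(SSZ, SSZ))))
  →5  S(add(S(add(Z, mul(SZ, SSZ))), mul(Z, mul(SSZ, SSZ))))
  →6  S(S(add(add(Z, mul(SZ, SSZ)), mul(Z, mul(SSZ, SSZ)))))
  →7  S(S(add(mul(SZ, SSZ), mul(Z, mul(SSZ, SSZ)))))
  →8  S(S(add(add(SSZ, mul(Z, SSZ)), mul(Z, mul(SSZ, SSZ)))))
  →9  S(S(add(S(add(SZ, mul(Z, SSZ))), mul(Z, mul(SSZ, SSZ)))))
  →10  S(S(S(add(add(SZ, mul(Z, SSZ)), mul(Z, mul(SSZ, SSZ))))))
  →11  S(S(S(add(S(add(Z, mul(Z, SSZ))), mul(Z, mul(SSZ, SSZ))))))
  →12  S(S(S(S(add(add(Z, mul(Z, SSZ)), mul(Z, mul(SSZ, SSZ)))))))
  →13  S(S(S(S(add(mul(Z, SSZ), mul(Z, mul(SSZ, SSZ)))))))
  →14  S(S(S(S(add(Z, mul(Z, mul(SSZ, SSZ)))))))
  →15  S(S(S(S(mul(Z, mul(SSZ, SSZ))))))
  →16  S^4(Z)

Term B:
  start: add(S^4(Z), mul(Z, SSSZ))
  →1  S(add(SSSZ, mul(Z, SSSZ)))
  →2  S(S(add(SSZ, mul(Z, SSSZ))))
  →3  S(S(S(add(SZ, mul(Z, SSSZ)))))
  →4  S(S(S(S(add(Z, mul(Z, SSSZ))))))
  →5  S(S(S(S(mul(Z, SSSZ)))))
  →6  S^4(Z)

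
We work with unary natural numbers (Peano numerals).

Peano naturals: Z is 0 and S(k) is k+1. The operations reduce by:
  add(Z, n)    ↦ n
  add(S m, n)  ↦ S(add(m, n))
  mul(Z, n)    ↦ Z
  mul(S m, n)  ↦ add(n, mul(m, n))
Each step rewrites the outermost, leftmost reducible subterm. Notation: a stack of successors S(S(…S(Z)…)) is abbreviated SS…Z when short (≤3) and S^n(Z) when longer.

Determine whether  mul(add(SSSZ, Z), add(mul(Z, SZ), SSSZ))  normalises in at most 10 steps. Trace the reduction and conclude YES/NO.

  start: mul(add(SSSZ, Z), add(mul(Z, SZ), SSSZ))
  step 1: mul(S(add(SSZ, Z)), add(mul(Z, SZ), SSSZ))
  step 2: add(add(mul(Z, SZ), SSSZ), mul(add(SSZ, Z), add(mul(Z, SZ), SSSZ)))
  step 3: add(add(Z, SSSZ), mul(add(SSZ, Z), add(mul(Z, SZ), SSSZ)))
  step 4: add(SSSZ, mul(add(SSZ, Z), add(mul(Z, SZ), SSSZ)))
  step 5: S(add(SSZ, mul(add(SSZ, Z), add(mul(Z, SZ), SSSZ))))
  step 6: S(S(add(SZ, mul(add(SSZ, Z), add(mul(Z, SZ), SSSZ)))))
  step 7: S(S(S(add(Z, mul(add(SSZ, Z), add(mul(Z, SZ), SSSZ))))))
  step 8: S(S(S(mul(add(SSZ, Z), add(mul(Z, SZ), SSSZ)))))
  step 9: S(S(S(mul(S(add(SZ, Z)), add(mul(Z, SZ), SSSZ)))))
  step 10: S(S(S(add(add(mul(Z, SZ), SSSZ), mul(add(SZ, Z), add(mul(Z, SZ), SSSZ))))))

Answer: NO — after 10 steps the term is S(S(S(add(add(mul(Z, SZ), SSSZ), mul(add(SZ, Z), add(mul(Z, SZ), SSSZ)))))), not yet normal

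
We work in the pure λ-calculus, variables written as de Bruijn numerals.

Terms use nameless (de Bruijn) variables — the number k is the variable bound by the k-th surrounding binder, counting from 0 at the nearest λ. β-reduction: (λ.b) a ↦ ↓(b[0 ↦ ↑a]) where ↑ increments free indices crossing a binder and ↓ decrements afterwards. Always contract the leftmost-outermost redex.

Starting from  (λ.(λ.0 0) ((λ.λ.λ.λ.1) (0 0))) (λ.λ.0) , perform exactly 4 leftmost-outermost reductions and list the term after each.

  start: (λ.(λ.0 0) ((λ.λ.λ.λ.1) (0 0))) (λ.λ.0)
  [1] (λ.0 0) ((λ.λ.λ.λ.1) ((λ.λ.0) (λ.λ.0)))
  [2] (λ.λ.λ.λ.1) ((λ.λ.0) (λ.λ.0)) ((λ.λ.λ.λ.1) ((λ.λ.0) (λ.λ.0)))
  [3] (λ.λ.λ.1) ((λ.λ.λ.λ.1) ((λ.λ.0) (λ.λ.0)))
  [4] λ.λ.1

Answer: after 4 steps: λ.λ.1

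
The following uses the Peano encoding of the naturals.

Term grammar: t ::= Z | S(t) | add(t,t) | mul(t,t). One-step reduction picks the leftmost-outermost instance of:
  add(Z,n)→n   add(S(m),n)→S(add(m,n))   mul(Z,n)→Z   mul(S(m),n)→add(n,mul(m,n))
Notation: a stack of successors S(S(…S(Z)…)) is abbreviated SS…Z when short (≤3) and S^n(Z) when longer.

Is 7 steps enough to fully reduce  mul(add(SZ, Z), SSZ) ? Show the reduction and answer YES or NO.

Answer: YES — reaches normal form SSZ in 7 ≤ 7 steps

Reduction:
  start: mul(add(SZ, Z), SSZ)
  [1] mul(S(add(Z, Z)), SSZ)
  [2] add(SSZ, mul(add(Z, Z), SSZ))
  [3] S(add(SZ, mul(add(Z, Z), SSZ)))
  [4] S(S(add(Z, mul(add(Z, Z), SSZ))))
  [5] S(S(mul(add(Z, Z), SSZ)))
  [6] S(S(mul(Z, SSZ)))
  [7] SSZ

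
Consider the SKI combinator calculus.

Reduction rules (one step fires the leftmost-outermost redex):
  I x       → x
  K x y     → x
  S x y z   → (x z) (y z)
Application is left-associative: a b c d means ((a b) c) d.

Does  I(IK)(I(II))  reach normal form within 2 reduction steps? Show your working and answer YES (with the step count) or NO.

Answer: NO — after 2 steps the term is K(I(II)), not yet normal

Reduction:
  start: I(IK)(I(II))
  [1] IK(I(II))
  [2] K(I(II))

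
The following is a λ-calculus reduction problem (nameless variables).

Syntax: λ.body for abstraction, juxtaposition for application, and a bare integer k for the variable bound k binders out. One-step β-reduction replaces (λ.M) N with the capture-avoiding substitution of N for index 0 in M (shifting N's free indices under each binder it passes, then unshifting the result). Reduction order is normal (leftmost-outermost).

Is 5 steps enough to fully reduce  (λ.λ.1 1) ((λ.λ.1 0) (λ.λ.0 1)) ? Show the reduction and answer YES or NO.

Answer: NO — after 5 steps the term is λ.λ.0 (λ.(λ.λ.0 1) 0), not yet normal

Derivation:
  start: (λ.λ.1 1) ((λ.λ.1 0) (λ.λ.0 1))
  [1] λ.(λ.λ.1 0) (λ.λ.0 1) ((λ.λ.1 0) (λ.λ.0 1))
  [2] λ.(λ.(λ.λ.0 1) 0) ((λ.λ.1 0) (λ.λ.0 1))
  [3] λ.(λ.λ.0 1) ((λ.λ.1 0) (λ.λ.0 1))
  [4] λ.λ.0 ((λ.λ.1 0) (λ.λ.0 1))
  [5] λ.λ.0 (λ.(λ.λ.0 1) 0)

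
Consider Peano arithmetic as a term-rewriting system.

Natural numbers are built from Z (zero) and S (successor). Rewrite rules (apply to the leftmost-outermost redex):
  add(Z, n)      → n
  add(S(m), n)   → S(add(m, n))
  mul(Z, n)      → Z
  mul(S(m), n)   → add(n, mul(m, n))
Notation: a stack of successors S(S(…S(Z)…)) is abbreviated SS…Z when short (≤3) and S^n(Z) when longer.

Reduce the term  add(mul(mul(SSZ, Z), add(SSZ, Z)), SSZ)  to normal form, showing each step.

  start: add(mul(mul(SSZ, Z), add(SSZ, Z)), SSZ)
  step 1: add(mul(add(Z, mul(SZ, Z)), add(SSZ, Z)), SSZ)
  step 2: add(mul(mul(SZ, Z), add(SSZ, Z)), SSZ)
  step 3: add(mul(add(Z, mul(Z, Z)), add(SSZ, Z)), SSZ)
  step 4: add(mul(mul(Z, Z), add(SSZ, Z)), SSZ)
  step 5: add(mul(Z, add(SSZ, Z)), SSZ)
  step 6: add(Z, SSZ)
  step 7: SSZ

Answer: normal form = SSZ  (in 7 steps)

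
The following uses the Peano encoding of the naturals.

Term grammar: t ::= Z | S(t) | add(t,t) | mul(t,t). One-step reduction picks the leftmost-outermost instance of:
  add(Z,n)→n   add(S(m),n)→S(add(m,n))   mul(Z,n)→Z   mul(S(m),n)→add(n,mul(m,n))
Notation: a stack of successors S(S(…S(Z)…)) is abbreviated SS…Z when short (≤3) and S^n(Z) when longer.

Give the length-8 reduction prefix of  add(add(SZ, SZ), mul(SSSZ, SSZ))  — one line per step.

  start: add(add(SZ, SZ), mul(SSSZ, SSZ))
  [1] add(S(add(Z, SZ)), mul(SSSZ, SSZ))
  [2] S(add(add(Z, SZ), mul(SSSZ, SSZ)))
  [3] S(add(SZ, mul(SSSZ, SSZ)))
  [4] S(S(add(Z, mul(SSSZ, SSZ))))
  [5] S(S(mul(SSSZ, SSZ)))
  [6] S(S(add(SSZ, mul(SSZ, SSZ))))
  [7] S(S(S(add(SZ, mul(SSZ, SSZ)))))
  [8] S(S(S(S(add(Z, mul(SSZ, SSZ))))))

Answer: after 8 steps: S(S(S(S(add(Z, mul(SSZ, SSZ))))))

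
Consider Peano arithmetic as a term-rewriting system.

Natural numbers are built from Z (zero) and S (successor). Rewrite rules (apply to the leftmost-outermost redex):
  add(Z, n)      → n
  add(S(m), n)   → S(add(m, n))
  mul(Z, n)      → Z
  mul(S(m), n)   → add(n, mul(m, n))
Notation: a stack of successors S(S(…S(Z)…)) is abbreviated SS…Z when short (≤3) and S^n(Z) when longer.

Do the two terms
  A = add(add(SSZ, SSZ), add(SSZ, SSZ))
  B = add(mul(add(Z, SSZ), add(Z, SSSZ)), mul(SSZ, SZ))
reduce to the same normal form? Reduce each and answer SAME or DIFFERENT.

Term A:
  start: add(add(SSZ, SSZ), add(SSZ, SSZ))
  [1] add(S(add(SZ, SSZ)), add(SSZ, SSZ))
  [2] S(add(add(SZ, SSZ), add(SSZ, SSZ)))
  [3] S(add(S(add(Z, SSZ)), add(SSZ, SSZ)))
  [4] S(S(add(add(Z, SSZ), add(SSZ, SSZ))))
  [5] S(S(add(SSZ, add(SSZ, SSZ))))
  [6] S(S(S(add(SZ, add(SSZ, SSZ)))))
  [7] S(S(S(S(add(Z, add(SSZ, SSZ))))))
  [8] S(S(S(S(add(SSZ, SSZ)))))
  [9] S(S(S(S(S(add(SZ, SSZ))))))
  [10] S(S(S(S(S(S(add(Z, SSZ)))))))
  [11] S^8(Z)

Term B:
  start: add(mul(add(Z, SSZ), add(Z, SSSZ)), mul(SSZ, SZ))
  [1] add(mul(SSZ, add(Z, SSSZ)), mul(SSZ, SZ))
  [2] add(add(add(Z, SSSZ), mul(SZ, add(Z, SSSZ))), mul(SSZ, SZ))
  [3] add(add(SSSZ, mul(SZ, add(Z, SSSZ))), mul(SSZ, SZ))
  [4] add(S(add(SSZ, mul(SZ, add(Z, SSSZ)))), mul(SSZ, SZ))
  [5] S(add(add(SSZ, mul(SZ, add(Z, SSSZ))), mul(SSZ, SZ)))
  [6] S(add(S(add(SZ, mul(SZ, add(Z, SSSZ)))), mul(SSZ, SZ)))
  [7] S(S(add(add(SZ, mul(SZ, add(Z, SSSZ))), mul(SSZ, SZ))))
  [8] S(S(add(S(add(Z, mul(SZ, add(Z, SSSZ)))), mul(SSZ, SZ))))
  [9] S(S(S(add(add(Z, mul(SZ, add(Z, SSSZ))), mul(SSZ, SZ)))))
  [10] S(S(S(add(mul(SZ, add(Z, SSSZ)), mul(SSZ, SZ)))))
  [11] S(S(S(add(add(add(Z, SSSZ), mul(Z, add(Z, SSSZ))), mul(SSZ, SZ)))))
  [12] S(S(S(add(add(SSSZ, mul(Z, add(Z, SSSZ))), mul(SSZ, SZ)))))
  [13] S(S(S(add(S(add(SSZ, mul(Z, add(Z, SSSZ)))), mul(SSZ, SZ)))))
  [14] S(S(S(S(add(add(SSZ, mul(Z, add(Z, SSSZ))), mul(SSZ, SZ))))))
  [15] S(S(S(S(add(S(add(SZ, mul(Z, add(Z, SSSZ)))), mul(SSZ, SZ))))))
  [16] S(S(S(S(S(add(add(SZ, mul(Z, add(Z, SSSZ))), mul(SSZ, SZ)))))))
  [17] S(S(S(S(S(add(S(add(Z, mul(Z, add(Z, SSSZ)))), mul(SSZ, SZ)))))))
  [18] S(S(S(S(S(S(add(add(Z, mul(Z, add(Z, SSSZ))), mul(SSZ, SZ))))))))
  [19] S(S(S(S(S(S(add(mul(Z, add(Z, SSSZ)), mul(SSZ, SZ))))))))
  [20] S(S(S(S(S(S(add(Z, mul(SSZ, SZ))))))))
  [21] S(S(S(S(S(S(mul(SSZ, SZ)))))))
  [22] S(S(S(S(S(S(add(SZ, mul(SZ, SZ))))))))
  [23] S(S(S(S(S(S(S(add(Z, mul(SZ, SZ)))))))))
  [24] S(S(S(S(S(S(S(mul(SZ, SZ))))))))
  [25] S(S(S(S(S(S(S(add(SZ, mul(Z, SZ)))))))))
  [26] S(S(S(S(S(S(S(S(add(Z, mul(Z, SZ))))))))))
  [27] S(S(S(S(S(S(S(S(mul(Z, SZ)))))))))
  [28] S^8(Z)

Answer: SAME — A ⇓ S^8(Z), B ⇓ S^8(Z)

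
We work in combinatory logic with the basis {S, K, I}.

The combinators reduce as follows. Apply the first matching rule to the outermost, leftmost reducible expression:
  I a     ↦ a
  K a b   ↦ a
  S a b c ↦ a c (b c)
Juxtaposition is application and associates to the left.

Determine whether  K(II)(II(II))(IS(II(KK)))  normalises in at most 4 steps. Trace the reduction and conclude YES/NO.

  start: K(II)(II(II))(IS(II(KK)))
  →1  II(IS(II(KK)))
  →2  I(IS(II(KK)))
  →3  IS(II(KK))
  →4  S(II(KK))

Answer: NO — after 4 steps the term is S(II(KK)), not yet normal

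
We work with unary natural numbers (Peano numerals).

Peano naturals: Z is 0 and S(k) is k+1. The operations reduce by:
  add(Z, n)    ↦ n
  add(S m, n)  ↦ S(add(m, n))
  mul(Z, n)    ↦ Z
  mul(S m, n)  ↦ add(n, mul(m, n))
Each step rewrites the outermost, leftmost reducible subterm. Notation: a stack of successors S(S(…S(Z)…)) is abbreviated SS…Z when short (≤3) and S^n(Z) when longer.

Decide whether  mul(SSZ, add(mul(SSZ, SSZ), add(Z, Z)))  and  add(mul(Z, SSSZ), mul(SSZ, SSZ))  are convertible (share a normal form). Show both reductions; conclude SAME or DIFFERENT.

Answer: DIFFERENT — A ⇓ S^8(Z), B ⇓ S^4(Z)

Derivation:
Term A:
  start: mul(SSZ, add(mul(SSZ, SSZ), add(Z, Z)))
  step 1: add(add(mul(SSZ, SSZ), add(Z, Z)), mul(SZ, add(mul(SSZ, SSZ), add(Z, Z))))
  step 2: add(add(add(SSZ, mul(SZ, SSZ)), add(Z, Z)), mul(SZ, add(mul(SSZ, SSZ), add(Z, Z))))
  step 3: add(add(S(add(SZ, mul(SZ, SSZ))), add(Z, Z)), mul(SZ, add(mul(SSZ, SSZ), add(Z, Z))))
  step 4: add(S(add(add(SZ, mul(SZ, SSZ)), add(Z, Z))), mul(SZ, add(mul(SSZ, SSZ), add(Z, Z))))
  step 5: S(add(add(add(SZ, mul(SZ, SSZ)), add(Z, Z)), mul(SZ, add(mul(SSZ, SSZ), add(Z, Z)))))
  step 6: S(add(add(S(add(Z, mul(SZ, SSZ))), add(Z, Z)), mul(SZ, add(mul(SSZ, SSZ), add(Z, Z)))))
  step 7: S(add(S(add(add(Z, mul(SZ, SSZ)), add(Z, Z))), mul(SZ, add(mul(SSZ, SSZ), add(Z, Z)))))
  step 8: S(S(add(add(add(Z, mul(SZ, SSZ)), add(Z, Z)), mul(SZ, add(mul(SSZ, SSZ), add(Z, Z))))))
  step 9: S(S(add(add(mul(SZ, SSZ), add(Z, Z)), mul(SZ, add(mul(SSZ, SSZ), add(Z, Z))))))
  step 10: S(S(add(add(add(SSZ, mul(Z, SSZ)), add(Z, Z)), mul(SZ, add(mul(SSZ, SSZ), add(Z, Z))))))
  step 11: S(S(add(add(S(add(SZ, mul(Z, SSZ))), add(Z, Z)), mul(SZ, add(mul(SSZ, SSZ), add(Z, Z))))))
  step 12: S(S(add(S(add(add(SZ, mul(Z, SSZ)), add(Z, Z))), mul(SZ, add(mul(SSZ, SSZ), add(Z, Z))))))
  step 13: S(S(S(add(add(add(SZ, mul(Z, SSZ)), add(Z, Z)), mul(SZ, add(mul(SSZ, SSZ), add(Z, Z)))))))
  step 14: S(S(S(add(add(S(add(Z, mul(Z, SSZ))), add(Z, Z)), mul(SZ, add(mul(SSZ, SSZ), add(Z, Z)))))))
  step 15: S(S(S(add(S(add(add(Z, mul(Z, SSZ)), add(Z, Z))), mul(SZ, add(mul(SSZ, SSZ), add(Z, Z)))))))
  step 16: S(S(S(S(add(add(add(Z, mul(Z, SSZ)), add(Z, Z)), mul(SZ, add(mul(SSZ, SSZ), add(Z, Z))))))))
  step 17: S(S(S(S(add(add(mul(Z, SSZ), add(Z, Z)), mul(SZ, add(mul(SSZ, SSZ), add(Z, Z))))))))
  step 18: S(S(S(S(add(add(Z, add(Z, Z)), mul(SZ, add(mul(SSZ, SSZ), add(Z, Z))))))))
  step 19: S(S(S(S(add(add(Z, Z), mul(SZ, add(mul(SSZ, SSZ), add(Z, Z))))))))
  step 20: S(S(S(S(add(Z, mul(SZ, add(mul(SSZ, SSZ), add(Z, Z))))))))
  step 21: S(S(S(S(mul(SZ, add(mul(SSZ, SSZ), add(Z, Z)))))))
  step 22: S(S(S(S(add(add(mul(SSZ, SSZ), add(Z, Z)), mul(Z, add(mul(SSZ, SSZ), add(Z, Z))))))))
  step 23: S(S(S(S(add(add(add(SSZ, mul(SZ, SSZ)), add(Z, Z)), mul(Z, add(mul(SSZ, SSZ), add(Z, Z))))))))
  step 24: S(S(S(S(add(add(S(add(SZ, mul(SZ, SSZ))), add(Z, Z)), mul(Z, add(mul(SSZ, SSZ), add(Z, Z))))))))
  step 25: S(S(S(S(add(S(add(add(SZ, mul(SZ, SSZ)), add(Z, Z))), mul(Z, add(mul(SSZ, SSZ), add(Z, Z))))))))
  step 26: S(S(S(S(S(add(add(add(SZ, mul(SZ, SSZ)), add(Z, Z)), mul(Z, add(mul(SSZ, SSZ), add(Z, Z)))))))))
  step 27: S(S(S(S(S(add(add(S(add(Z, mul(SZ, SSZ))), add(Z, Z)), mul(Z, add(mul(SSZ, SSZ), add(Z, Z)))))))))
  step 28: S(S(S(S(S(add(S(add(add(Z, mul(SZ, SSZ)), add(Z, Z))), mul(Z, add(mul(SSZ, SSZ), add(Z, Z)))))))))
  step 29: S(S(S(S(S(S(add(add(add(Z, mul(SZ, SSZ)), add(Z, Z)), mul(Z, add(mul(SSZ, SSZ), add(Z, Z))))))))))
  step 30: S(S(S(S(S(S(add(add(mul(SZ, SSZ), add(Z, Z)), mul(Z, add(mul(SSZ, SSZ), add(Z, Z))))))))))
  step 31: S(S(S(S(S(S(add(add(add(SSZ, mul(Z, SSZ)), add(Z, Z)), mul(Z, add(mul(SSZ, SSZ), add(Z, Z))))))))))
  step 32: S(S(S(S(S(S(add(add(S(add(SZ, mul(Z, SSZ))), add(Z, Z)), mul(Z, add(mul(SSZ, SSZ), add(Z, Z))))))))))
  step 33: S(S(S(S(S(S(add(S(add(add(SZ, mul(Z, SSZ)), add(Z, Z))), mul(Z, add(mul(SSZ, SSZ), add(Z, Z))))))))))
  step 34: S(S(S(S(S(S(S(add(add(add(SZ, mul(Z, SSZ)), add(Z, Z)), mul(Z, add(mul(SSZ, SSZ), add(Z, Z)))))))))))
  step 35: S(S(S(S(S(S(S(add(add(S(add(Z, mul(Z, SSZ))), add(Z, Z)), mul(Z, add(mul(SSZ, SSZ), add(Z, Z)))))))))))
  step 36: S(S(S(S(S(S(S(add(S(add(add(Z, mul(Z, SSZ)), add(Z, Z))), mul(Z, add(mul(SSZ, SSZ), add(Z, Z)))))))))))
  step 37: S(S(S(S(S(S(S(S(add(add(add(Z, mul(Z, SSZ)), add(Z, Z)), mul(Z, add(mul(SSZ, SSZ), add(Z, Z))))))))))))
  step 38: S(S(S(S(S(S(S(S(add(add(mul(Z, SSZ), add(Z, Z)), mul(Z, add(mul(SSZ, SSZ), add(Z, Z))))))))))))
  step 39: S(S(S(S(S(S(S(S(add(add(Z, add(Z, Z)), mul(Z, add(mul(SSZ, SSZ), add(Z, Z))))))))))))
  step 40: S(S(S(S(S(S(S(S(add(add(Z, Z), mul(Z, add(mul(SSZ, SSZ), add(Z, Z))))))))))))
  step 41: S(S(S(S(S(S(S(S(add(Z, mul(Z, add(mul(SSZ, SSZ), add(Z, Z))))))))))))
  step 42: S(S(S(S(S(S(S(S(mul(Z, add(mul(SSZ, SSZ), add(Z, Z)))))))))))
  step 43: S^8(Z)

Term B:
  start: add(mul(Z, SSSZ), mul(SSZ, SSZ))
  step 1: add(Z, mul(SSZ, SSZ))
  step 2: mul(SSZ, SSZ)
  step 3: add(SSZ, mul(SZ, SSZ))
  step 4: S(add(SZ, mul(SZ, SSZ)))
  step 5: S(S(add(Z, mul(SZ, SSZ))))
  step 6: S(S(mul(SZ, SSZ)))
  step 7: S(S(add(SSZ, mul(Z, SSZ))))
  step 8: S(S(S(add(SZ, mul(Z, SSZ)))))
  step 9: S(S(S(S(add(Z, mul(Z, SSZ))))))
  step 10: S(S(S(S(mul(Z, SSZ)))))
  step 11: S^4(Z)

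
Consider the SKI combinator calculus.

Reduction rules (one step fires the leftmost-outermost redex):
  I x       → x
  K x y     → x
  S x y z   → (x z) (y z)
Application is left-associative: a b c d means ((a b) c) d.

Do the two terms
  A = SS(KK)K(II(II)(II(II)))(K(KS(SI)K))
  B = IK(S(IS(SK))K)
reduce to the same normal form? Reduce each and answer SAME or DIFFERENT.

Term A:
  start: SS(KK)K(II(II)(II(II)))(K(KS(SI)K))
  step 1: SK(KKK)(II(II)(II(II)))(K(KS(SI)K))
  step 2: K(II(II)(II(II)))(KKK(II(II)(II(II))))(K(KS(SI)K))
  step 3: II(II)(II(II))(K(KS(SI)K))
  step 4: I(II)(II(II))(K(KS(SI)K))
  step 5: II(II(II))(K(KS(SI)K))
  step 6: I(II(II))(K(KS(SI)K))
  step 7: II(II)(K(KS(SI)K))
  step 8: I(II)(K(KS(SI)K))
  step 9: II(K(KS(SI)K))
  step 10: I(K(KS(SI)K))
  step 11: K(KS(SI)K)
  step 12: K(SK)

Term B:
  start: IK(S(IS(SK))K)
  step 1: K(S(IS(SK))K)
  step 2: K(S(S(SK))K)

Answer: DIFFERENT — A ⇓ K(SK), B ⇓ K(S(S(SK))K)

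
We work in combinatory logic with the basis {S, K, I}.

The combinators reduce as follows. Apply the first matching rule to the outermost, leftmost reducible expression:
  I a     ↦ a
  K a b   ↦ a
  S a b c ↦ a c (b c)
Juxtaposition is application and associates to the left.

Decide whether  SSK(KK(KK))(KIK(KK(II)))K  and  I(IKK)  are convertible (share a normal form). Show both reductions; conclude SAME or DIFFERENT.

Term A:
  start: SSK(KK(KK))(KIK(KK(II)))K
  [1] S(KK(KK))(K(KK(KK)))(KIK(KK(II)))K
  [2] KK(KK)(KIK(KK(II)))(K(KK(KK))(KIK(KK(II))))K
  [3] K(KIK(KK(II)))(K(KK(KK))(KIK(KK(II))))K
  [4] KIK(KK(II))K
  [5] I(KK(II))K
  [6] KK(II)K
  [7] KK

Term B:
  start: I(IKK)
  [1] IKK
  [2] KK

Answer: SAME — A ⇓ KK, B ⇓ KK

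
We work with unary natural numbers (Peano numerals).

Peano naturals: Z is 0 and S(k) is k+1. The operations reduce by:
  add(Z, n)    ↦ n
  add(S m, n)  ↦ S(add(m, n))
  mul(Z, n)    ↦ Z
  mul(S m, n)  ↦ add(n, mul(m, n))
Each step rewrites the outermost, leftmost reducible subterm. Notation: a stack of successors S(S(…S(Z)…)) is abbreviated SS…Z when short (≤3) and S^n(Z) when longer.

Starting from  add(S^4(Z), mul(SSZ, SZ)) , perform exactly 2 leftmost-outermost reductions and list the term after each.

  start: add(S^4(Z), mul(SSZ, SZ))
  step 1: S(add(SSSZ, mul(SSZ, SZ)))
  step 2: S(S(add(SSZ, mul(SSZ, SZ))))

Answer: after 2 steps: S(S(add(SSZ, mul(SSZ, SZ))))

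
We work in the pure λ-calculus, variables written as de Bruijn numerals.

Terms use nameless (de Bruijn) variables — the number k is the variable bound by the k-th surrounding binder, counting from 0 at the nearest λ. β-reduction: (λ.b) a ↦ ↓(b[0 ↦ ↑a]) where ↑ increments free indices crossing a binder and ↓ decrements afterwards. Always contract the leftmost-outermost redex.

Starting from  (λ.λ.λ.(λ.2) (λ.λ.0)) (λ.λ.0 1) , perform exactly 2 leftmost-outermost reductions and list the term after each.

Answer: after 2 steps: λ.λ.1

Reduction:
  start: (λ.λ.λ.(λ.2) (λ.λ.0)) (λ.λ.0 1)
  [1] λ.λ.(λ.2) (λ.λ.0)
  [2] λ.λ.1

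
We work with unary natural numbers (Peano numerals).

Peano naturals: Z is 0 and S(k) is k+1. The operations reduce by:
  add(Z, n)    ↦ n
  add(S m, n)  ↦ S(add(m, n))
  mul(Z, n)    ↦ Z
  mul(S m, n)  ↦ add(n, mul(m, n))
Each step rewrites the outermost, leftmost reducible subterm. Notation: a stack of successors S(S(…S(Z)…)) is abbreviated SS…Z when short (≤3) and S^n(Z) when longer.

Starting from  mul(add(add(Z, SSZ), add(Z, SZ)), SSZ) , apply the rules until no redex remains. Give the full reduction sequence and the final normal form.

Answer: normal form = S^6(Z)  (in 18 steps)

Working:
  start: mul(add(add(Z, SSZ), add(Z, SZ)), SSZ)
  [1] mul(add(SSZ, add(Z, SZ)), SSZ)
  [2] mul(S(add(SZ, add(Z, SZ))), SSZ)
  [3] add(SSZ, mul(add(SZ, add(Z, SZ)), SSZ))
  [4] S(add(SZ, mul(add(SZ, add(Z, SZ)), SSZ)))
  [5] S(S(add(Z, mul(add(SZ, add(Z, SZ)), SSZ))))
  [6] S(S(mul(add(SZ, add(Z, SZ)), SSZ)))
  [7] S(S(mul(S(add(Z, add(Z, SZ))), SSZ)))
  [8] S(S(add(SSZ, mul(add(Z, add(Z, SZ)), SSZ))))
  [9] S(S(S(add(SZ, mul(add(Z, add(Z, SZ)), SSZ)))))
  [10] S(S(S(S(add(Z, mul(add(Z, add(Z, SZ)), SSZ))))))
  [11] S(S(S(S(mul(add(Z, add(Z, SZ)), SSZ)))))
  [12] S(S(S(S(mul(add(Z, SZ), SSZ)))))
  [13] S(S(S(S(mul(SZ, SSZ)))))
  [14] S(S(S(S(add(SSZ, mul(Z, SSZ))))))
  [15] S(S(S(S(S(add(SZ, mul(Z, SSZ)))))))
  [16] S(S(S(S(S(S(add(Z, mul(Z, SSZ))))))))
  [17] S(S(S(S(S(S(mul(Z, SSZ)))))))
  [18] S^6(Z)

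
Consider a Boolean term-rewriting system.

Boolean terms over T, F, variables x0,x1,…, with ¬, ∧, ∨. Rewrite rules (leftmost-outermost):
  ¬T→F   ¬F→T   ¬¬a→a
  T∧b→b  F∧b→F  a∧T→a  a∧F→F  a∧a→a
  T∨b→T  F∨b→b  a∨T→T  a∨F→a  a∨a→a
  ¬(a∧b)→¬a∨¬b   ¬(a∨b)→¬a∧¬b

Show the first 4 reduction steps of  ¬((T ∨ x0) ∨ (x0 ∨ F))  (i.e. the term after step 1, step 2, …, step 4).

Answer: after 4 steps: F ∧ ¬(x0 ∨ F)

Working:
  start: ¬((T ∨ x0) ∨ (x0 ∨ F))
  step 1: ¬(T ∨ x0) ∧ ¬(x0 ∨ F)
  step 2: (¬T ∧ ¬x0) ∧ ¬(x0 ∨ F)
  step 3: (F ∧ ¬x0) ∧ ¬(x0 ∨ F)
  step 4: F ∧ ¬(x0 ∨ F)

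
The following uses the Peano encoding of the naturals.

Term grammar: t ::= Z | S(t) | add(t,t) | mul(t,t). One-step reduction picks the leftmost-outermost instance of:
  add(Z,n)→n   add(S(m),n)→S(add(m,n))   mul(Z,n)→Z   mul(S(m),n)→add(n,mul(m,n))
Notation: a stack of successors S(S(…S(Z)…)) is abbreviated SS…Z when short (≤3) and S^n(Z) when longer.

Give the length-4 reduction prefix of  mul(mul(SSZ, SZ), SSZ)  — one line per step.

  start: mul(mul(SSZ, SZ), SSZ)
  [1] mul(add(SZ, mul(SZ, SZ)), SSZ)
  [2] mul(S(add(Z, mul(SZ, SZ))), SSZ)
  [3] add(SSZ, mul(add(Z, mul(SZ, SZ)), SSZ))
  [4] S(add(SZ, mul(add(Z, mul(SZ, SZ)), SSZ)))

Answer: after 4 steps: S(add(SZ, mul(add(Z, mul(SZ, SZ)), SSZ)))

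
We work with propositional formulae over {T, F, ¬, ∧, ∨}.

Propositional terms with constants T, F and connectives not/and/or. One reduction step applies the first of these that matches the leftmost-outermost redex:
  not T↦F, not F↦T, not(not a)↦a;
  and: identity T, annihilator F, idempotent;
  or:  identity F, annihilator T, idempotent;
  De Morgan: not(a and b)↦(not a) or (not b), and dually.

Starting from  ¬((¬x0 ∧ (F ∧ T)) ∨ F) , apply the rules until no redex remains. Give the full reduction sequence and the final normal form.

Answer: normal form = T  (in 9 steps)

Derivation:
  start: ¬((¬x0 ∧ (F ∧ T)) ∨ F)
  →1  ¬(¬x0 ∧ (F ∧ T)) ∧ ¬F
  →2  (¬¬x0 ∨ ¬(F ∧ T)) ∧ ¬F
  →3  (x0 ∨ ¬(F ∧ T)) ∧ ¬F
  →4  (x0 ∨ (¬F ∨ ¬T)) ∧ ¬F
  →5  (x0 ∨ (T ∨ ¬T)) ∧ ¬F
  →6  (x0 ∨ T) ∧ ¬F
  →7  T ∧ ¬F
  →8  ¬F
  →9  T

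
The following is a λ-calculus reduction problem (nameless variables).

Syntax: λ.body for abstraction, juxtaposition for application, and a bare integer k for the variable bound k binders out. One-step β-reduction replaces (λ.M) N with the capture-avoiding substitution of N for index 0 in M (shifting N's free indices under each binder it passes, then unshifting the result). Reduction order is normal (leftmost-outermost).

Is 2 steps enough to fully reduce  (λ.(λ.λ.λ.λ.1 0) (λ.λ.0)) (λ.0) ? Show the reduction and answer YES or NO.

  start: (λ.(λ.λ.λ.λ.1 0) (λ.λ.0)) (λ.0)
  step 1: (λ.λ.λ.λ.1 0) (λ.λ.0)
  step 2: λ.λ.λ.1 0

Answer: YES — reaches normal form λ.λ.λ.1 0 in 2 ≤ 2 steps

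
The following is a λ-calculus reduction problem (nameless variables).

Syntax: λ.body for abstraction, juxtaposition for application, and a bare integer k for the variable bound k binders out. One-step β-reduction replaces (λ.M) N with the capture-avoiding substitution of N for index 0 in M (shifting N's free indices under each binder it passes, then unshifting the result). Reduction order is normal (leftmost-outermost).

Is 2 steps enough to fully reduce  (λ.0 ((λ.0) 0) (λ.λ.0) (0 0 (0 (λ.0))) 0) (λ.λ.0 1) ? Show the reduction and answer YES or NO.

  start: (λ.0 ((λ.0) 0) (λ.λ.0) (0 0 (0 (λ.0))) 0) (λ.λ.0 1)
  →1  (λ.λ.0 1) ((λ.0) (λ.λ.0 1)) (λ.λ.0) ((λ.λ.0 1) (λ.λ.0 1) ((λ.λ.0 1) (λ.0))) (λ.λ.0 1)
  →2  (λ.0 ((λ.0) (λ.λ.0 1))) (λ.λ.0) ((λ.λ.0 1) (λ.λ.0 1) ((λ.λ.0 1) (λ.0))) (λ.λ.0 1)

Answer: NO — after 2 steps the term is (λ.0 ((λ.0) (λ.λ.0 1))) (λ.λ.0) ((λ.λ.0 1) (λ.λ.0 1) ((λ.λ.0 1) (λ.0))) (λ.λ.0 1), not yet normal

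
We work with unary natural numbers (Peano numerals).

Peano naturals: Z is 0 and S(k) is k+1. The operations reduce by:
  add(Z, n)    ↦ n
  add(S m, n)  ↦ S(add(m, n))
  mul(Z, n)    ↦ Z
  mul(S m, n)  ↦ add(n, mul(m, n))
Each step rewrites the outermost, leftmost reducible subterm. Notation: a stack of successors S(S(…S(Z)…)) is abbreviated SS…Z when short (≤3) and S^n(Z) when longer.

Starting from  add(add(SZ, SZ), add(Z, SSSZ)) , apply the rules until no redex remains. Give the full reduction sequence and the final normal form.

  start: add(add(SZ, SZ), add(Z, SSSZ))
  →1  add(S(add(Z, SZ)), add(Z, SSSZ))
  →2  S(add(add(Z, SZ), add(Z, SSSZ)))
  →3  S(add(SZ, add(Z, SSSZ)))
  →4  S(S(add(Z, add(Z, SSSZ))))
  →5  S(S(add(Z, SSSZ)))
  →6  S^5(Z)

Answer: normal form = S^5(Z)  (in 6 steps)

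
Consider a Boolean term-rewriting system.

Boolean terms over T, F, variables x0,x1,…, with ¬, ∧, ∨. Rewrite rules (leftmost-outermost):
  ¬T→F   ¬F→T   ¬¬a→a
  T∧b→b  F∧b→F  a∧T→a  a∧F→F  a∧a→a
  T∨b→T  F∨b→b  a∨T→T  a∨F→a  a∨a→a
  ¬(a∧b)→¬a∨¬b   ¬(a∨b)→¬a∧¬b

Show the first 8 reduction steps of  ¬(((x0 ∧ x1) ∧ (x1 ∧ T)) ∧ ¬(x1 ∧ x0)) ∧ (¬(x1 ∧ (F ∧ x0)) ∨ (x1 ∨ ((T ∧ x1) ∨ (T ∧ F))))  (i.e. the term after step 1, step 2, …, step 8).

Answer: after 8 steps: (((¬x0 ∨ ¬x1) ∨ ¬x1) ∨ (x1 ∧ x0)) ∧ ((¬x1 ∨ ¬(F ∧ x0)) ∨ (x1 ∨ ((T ∧ x1) ∨ (T ∧ F))))

Working:
  start: ¬(((x0 ∧ x1) ∧ (x1 ∧ T)) ∧ ¬(x1 ∧ x0)) ∧ (¬(x1 ∧ (F ∧ x0)) ∨ (x1 ∨ ((T ∧ x1) ∨ (T ∧ F))))
  [1] (¬((x0 ∧ x1) ∧ (x1 ∧ T)) ∨ ¬¬(x1 ∧ x0)) ∧ (¬(x1 ∧ (F ∧ x0)) ∨ (x1 ∨ ((T ∧ x1) ∨ (T ∧ F))))
  [2] ((¬(x0 ∧ x1) ∨ ¬(x1 ∧ T)) ∨ ¬¬(x1 ∧ x0)) ∧ (¬(x1 ∧ (F ∧ x0)) ∨ (x1 ∨ ((T ∧ x1) ∨ (T ∧ F))))
  [3] (((¬x0 ∨ ¬x1) ∨ ¬(x1 ∧ T)) ∨ ¬¬(x1 ∧ x0)) ∧ (¬(x1 ∧ (F ∧ x0)) ∨ (x1 ∨ ((T ∧ x1) ∨ (T ∧ F))))
  [4] (((¬x0 ∨ ¬x1) ∨ (¬x1 ∨ ¬T)) ∨ ¬¬(x1 ∧ x0)) ∧ (¬(x1 ∧ (F ∧ x0)) ∨ (x1 ∨ ((T ∧ x1) ∨ (T ∧ F))))
  [5] (((¬x0 ∨ ¬x1) ∨ (¬x1 ∨ F)) ∨ ¬¬(x1 ∧ x0)) ∧ (¬(x1 ∧ (F ∧ x0)) ∨ (x1 ∨ ((T ∧ x1) ∨ (T ∧ F))))
  [6] (((¬x0 ∨ ¬x1) ∨ ¬x1) ∨ ¬¬(x1 ∧ x0)) ∧ (¬(x1 ∧ (F ∧ x0)) ∨ (x1 ∨ ((T ∧ x1) ∨ (T ∧ F))))
  [7] (((¬x0 ∨ ¬x1) ∨ ¬x1) ∨ (x1 ∧ x0)) ∧ (¬(x1 ∧ (F ∧ x0)) ∨ (x1 ∨ ((T ∧ x1) ∨ (T ∧ F))))
  [8] (((¬x0 ∨ ¬x1) ∨ ¬x1) ∨ (x1 ∧ x0)) ∧ ((¬x1 ∨ ¬(F ∧ x0)) ∨ (x1 ∨ ((T ∧ x1) ∨ (T ∧ F))))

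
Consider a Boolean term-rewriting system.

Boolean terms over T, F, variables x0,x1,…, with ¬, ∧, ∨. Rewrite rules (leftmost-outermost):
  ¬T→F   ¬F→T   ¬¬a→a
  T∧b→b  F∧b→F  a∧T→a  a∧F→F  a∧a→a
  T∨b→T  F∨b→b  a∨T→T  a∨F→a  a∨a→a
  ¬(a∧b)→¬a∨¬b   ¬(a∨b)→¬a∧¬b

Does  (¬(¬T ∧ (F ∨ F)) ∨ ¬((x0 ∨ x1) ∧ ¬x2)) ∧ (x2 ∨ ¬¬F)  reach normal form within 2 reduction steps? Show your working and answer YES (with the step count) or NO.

Answer: NO — after 2 steps the term is ((T ∨ ¬(F ∨ F)) ∨ ¬((x0 ∨ x1) ∧ ¬x2)) ∧ (x2 ∨ ¬¬F), not yet normal

Reduction:
  start: (¬(¬T ∧ (F ∨ F)) ∨ ¬((x0 ∨ x1) ∧ ¬x2)) ∧ (x2 ∨ ¬¬F)
  step 1: ((¬¬T ∨ ¬(F ∨ F)) ∨ ¬((x0 ∨ x1) ∧ ¬x2)) ∧ (x2 ∨ ¬¬F)
  step 2: ((T ∨ ¬(F ∨ F)) ∨ ¬((x0 ∨ x1) ∧ ¬x2)) ∧ (x2 ∨ ¬¬F)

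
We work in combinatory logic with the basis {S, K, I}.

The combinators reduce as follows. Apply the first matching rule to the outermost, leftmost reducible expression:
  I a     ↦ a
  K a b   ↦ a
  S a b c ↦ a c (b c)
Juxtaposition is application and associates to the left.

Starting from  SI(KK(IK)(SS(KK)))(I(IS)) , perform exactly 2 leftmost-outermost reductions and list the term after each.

Answer: after 2 steps: I(IS)(KK(IK)(SS(KK))(I(IS)))

Working:
  start: SI(KK(IK)(SS(KK)))(I(IS))
  →1  I(I(IS))(KK(IK)(SS(KK))(I(IS)))
  →2  I(IS)(KK(IK)(SS(KK))(I(IS)))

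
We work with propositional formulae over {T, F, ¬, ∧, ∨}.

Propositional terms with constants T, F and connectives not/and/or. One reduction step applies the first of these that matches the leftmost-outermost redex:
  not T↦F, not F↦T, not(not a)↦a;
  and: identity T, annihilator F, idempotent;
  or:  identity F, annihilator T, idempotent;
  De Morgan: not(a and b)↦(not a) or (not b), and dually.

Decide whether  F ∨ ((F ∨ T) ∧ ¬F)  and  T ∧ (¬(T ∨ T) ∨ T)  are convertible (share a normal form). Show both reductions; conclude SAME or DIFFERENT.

Answer: SAME — A ⇓ T, B ⇓ T

Derivation:
Term A:
  start: F ∨ ((F ∨ T) ∧ ¬F)
  step 1: (F ∨ T) ∧ ¬F
  step 2: T ∧ ¬F
  step 3: ¬F
  step 4: T

Term B:
  start: T ∧ (¬(T ∨ T) ∨ T)
  step 1: ¬(T ∨ T) ∨ T
  step 2: T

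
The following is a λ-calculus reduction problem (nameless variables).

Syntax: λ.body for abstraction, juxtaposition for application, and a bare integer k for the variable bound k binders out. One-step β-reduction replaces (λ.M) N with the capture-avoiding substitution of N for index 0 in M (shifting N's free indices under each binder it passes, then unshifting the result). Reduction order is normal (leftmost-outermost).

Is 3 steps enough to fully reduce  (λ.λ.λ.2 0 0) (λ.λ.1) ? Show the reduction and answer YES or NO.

  start: (λ.λ.λ.2 0 0) (λ.λ.1)
  →1  λ.λ.(λ.λ.1) 0 0
  →2  λ.λ.(λ.1) 0
  →3  λ.λ.0

Answer: YES — reaches normal form λ.λ.0 in 3 ≤ 3 steps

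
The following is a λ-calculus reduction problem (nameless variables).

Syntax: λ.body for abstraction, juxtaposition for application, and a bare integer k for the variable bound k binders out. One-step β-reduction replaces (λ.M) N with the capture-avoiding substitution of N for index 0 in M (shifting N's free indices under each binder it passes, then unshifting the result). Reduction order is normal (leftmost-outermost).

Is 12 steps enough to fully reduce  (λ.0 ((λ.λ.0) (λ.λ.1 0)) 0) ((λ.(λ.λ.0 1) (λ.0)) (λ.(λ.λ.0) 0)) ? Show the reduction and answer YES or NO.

Answer: YES — reaches normal form λ.0 (λ.0) in 9 ≤ 12 steps

Reduction:
  start: (λ.0 ((λ.λ.0) (λ.λ.1 0)) 0) ((λ.(λ.λ.0 1) (λ.0)) (λ.(λ.λ.0) 0))
  step 1: (λ.(λ.λ.0 1) (λ.0)) (λ.(λ.λ.0) 0) ((λ.λ.0) (λ.λ.1 0)) ((λ.(λ.λ.0 1) (λ.0)) (λ.(λ.λ.0) 0))
  step 2: (λ.λ.0 1) (λ.0) ((λ.λ.0) (λ.λ.1 0)) ((λ.(λ.λ.0 1) (λ.0)) (λ.(λ.λ.0) 0))
  step 3: (λ.0 (λ.0)) ((λ.λ.0) (λ.λ.1 0)) ((λ.(λ.λ.0 1) (λ.0)) (λ.(λ.λ.0) 0))
  step 4: (λ.λ.0) (λ.λ.1 0) (λ.0) ((λ.(λ.λ.0 1) (λ.0)) (λ.(λ.λ.0) 0))
  step 5: (λ.0) (λ.0) ((λ.(λ.λ.0 1) (λ.0)) (λ.(λ.λ.0) 0))
  step 6: (λ.0) ((λ.(λ.λ.0 1) (λ.0)) (λ.(λ.λ.0) 0))
  step 7: (λ.(λ.λ.0 1) (λ.0)) (λ.(λ.λ.0) 0)
  step 8: (λ.λ.0 1) (λ.0)
  step 9: λ.0 (λ.0)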